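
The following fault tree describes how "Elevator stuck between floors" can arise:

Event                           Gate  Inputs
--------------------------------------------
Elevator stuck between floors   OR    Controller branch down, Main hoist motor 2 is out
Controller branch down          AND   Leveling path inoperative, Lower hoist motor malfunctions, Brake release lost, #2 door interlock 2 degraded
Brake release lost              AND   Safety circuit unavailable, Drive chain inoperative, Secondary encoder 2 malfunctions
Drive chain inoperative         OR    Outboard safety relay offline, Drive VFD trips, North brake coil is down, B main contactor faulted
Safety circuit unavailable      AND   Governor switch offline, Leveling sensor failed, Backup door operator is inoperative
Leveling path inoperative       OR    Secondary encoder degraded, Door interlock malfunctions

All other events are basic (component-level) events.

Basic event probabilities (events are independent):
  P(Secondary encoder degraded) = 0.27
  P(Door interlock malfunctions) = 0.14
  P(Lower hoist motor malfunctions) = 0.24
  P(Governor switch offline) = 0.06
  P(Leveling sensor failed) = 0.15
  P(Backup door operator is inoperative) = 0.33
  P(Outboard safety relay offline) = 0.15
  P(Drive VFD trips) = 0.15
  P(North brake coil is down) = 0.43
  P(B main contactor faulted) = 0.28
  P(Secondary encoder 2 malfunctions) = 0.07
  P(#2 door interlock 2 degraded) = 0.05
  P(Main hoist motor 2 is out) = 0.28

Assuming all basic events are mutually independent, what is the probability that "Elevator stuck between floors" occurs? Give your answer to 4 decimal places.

P(Leveling path inoperative) [OR] = 1 − (1−0.27) × (1−0.14) = 0.372200
P(Safety circuit unavailable) [AND] = 0.06 × 0.15 × 0.33 = 0.002970
P(Drive chain inoperative) [OR] = 1 − (1−0.15) × (1−0.15) × (1−0.43) × (1−0.28) = 0.703486
P(Brake release lost) [AND] = 0.002970 × 0.703486 × 0.07 = 0.000146
P(Controller branch down) [AND] = 0.372200 × 0.24 × 0.000146 × 0.05 = 0.000001
P(Elevator stuck between floors) [OR] = 1 − (1−0.000001) × (1−0.28) = 0.280001
Rounded to 4 decimal places: P(Elevator stuck between floors) ≈ 0.2800.

0.2800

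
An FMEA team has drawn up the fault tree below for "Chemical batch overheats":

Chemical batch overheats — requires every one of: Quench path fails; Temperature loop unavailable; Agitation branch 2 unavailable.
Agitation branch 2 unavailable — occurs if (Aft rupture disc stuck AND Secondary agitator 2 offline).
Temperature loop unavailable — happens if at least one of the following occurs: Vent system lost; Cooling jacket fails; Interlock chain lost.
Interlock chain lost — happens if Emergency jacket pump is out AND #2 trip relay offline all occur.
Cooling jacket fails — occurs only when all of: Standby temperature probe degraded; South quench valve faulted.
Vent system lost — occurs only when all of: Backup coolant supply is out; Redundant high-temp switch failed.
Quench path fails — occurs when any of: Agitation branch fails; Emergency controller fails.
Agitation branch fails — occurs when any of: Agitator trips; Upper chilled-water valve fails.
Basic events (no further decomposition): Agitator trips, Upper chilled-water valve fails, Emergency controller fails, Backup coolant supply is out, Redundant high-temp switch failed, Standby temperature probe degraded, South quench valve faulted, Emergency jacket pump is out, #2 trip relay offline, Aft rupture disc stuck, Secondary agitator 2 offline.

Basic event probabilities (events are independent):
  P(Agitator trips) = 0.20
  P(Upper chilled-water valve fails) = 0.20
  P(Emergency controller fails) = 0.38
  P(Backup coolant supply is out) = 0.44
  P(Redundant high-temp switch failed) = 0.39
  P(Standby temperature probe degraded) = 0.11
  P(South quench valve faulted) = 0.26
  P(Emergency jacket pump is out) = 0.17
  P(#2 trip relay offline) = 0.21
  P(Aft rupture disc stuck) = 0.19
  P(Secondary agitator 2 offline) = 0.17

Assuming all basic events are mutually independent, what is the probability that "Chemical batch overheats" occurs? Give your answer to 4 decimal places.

0.0044

P(Agitation branch fails) [OR] = 1 − (1−0.20) × (1−0.20) = 0.360000
P(Quench path fails) [OR] = 1 − (1−0.360000) × (1−0.38) = 0.603200
P(Vent system lost) [AND] = 0.44 × 0.39 = 0.171600
P(Cooling jacket fails) [AND] = 0.11 × 0.26 = 0.028600
P(Interlock chain lost) [AND] = 0.17 × 0.21 = 0.035700
P(Temperature loop unavailable) [OR] = 1 − (1−0.171600) × (1−0.028600) × (1−0.035700) = 0.224020
P(Agitation branch 2 unavailable) [AND] = 0.19 × 0.17 = 0.032300
P(Chemical batch overheats) [AND] = 0.603200 × 0.224020 × 0.032300 = 0.004365
Rounded to 4 decimal places: P(Chemical batch overheats) ≈ 0.0044.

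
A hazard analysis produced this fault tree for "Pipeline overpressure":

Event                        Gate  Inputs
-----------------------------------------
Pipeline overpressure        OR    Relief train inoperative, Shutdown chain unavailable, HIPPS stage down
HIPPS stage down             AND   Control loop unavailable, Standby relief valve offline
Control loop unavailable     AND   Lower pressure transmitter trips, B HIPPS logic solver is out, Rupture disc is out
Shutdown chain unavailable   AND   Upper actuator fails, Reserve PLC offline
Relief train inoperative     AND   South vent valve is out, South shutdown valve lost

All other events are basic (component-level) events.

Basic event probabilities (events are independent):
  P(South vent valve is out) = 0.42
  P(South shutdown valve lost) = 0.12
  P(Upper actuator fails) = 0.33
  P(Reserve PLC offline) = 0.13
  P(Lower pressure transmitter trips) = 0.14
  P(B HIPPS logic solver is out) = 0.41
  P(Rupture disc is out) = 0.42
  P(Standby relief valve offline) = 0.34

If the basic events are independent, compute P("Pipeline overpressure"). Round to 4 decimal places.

P(Relief train inoperative) [AND] = 0.42 × 0.12 = 0.050400
P(Shutdown chain unavailable) [AND] = 0.33 × 0.13 = 0.042900
P(Control loop unavailable) [AND] = 0.14 × 0.41 × 0.42 = 0.024108
P(HIPPS stage down) [AND] = 0.024108 × 0.34 = 0.008197
P(Pipeline overpressure) [OR] = 1 − (1−0.050400) × (1−0.042900) × (1−0.008197) = 0.098588
Rounded to 4 decimal places: P(Pipeline overpressure) ≈ 0.0986.

0.0986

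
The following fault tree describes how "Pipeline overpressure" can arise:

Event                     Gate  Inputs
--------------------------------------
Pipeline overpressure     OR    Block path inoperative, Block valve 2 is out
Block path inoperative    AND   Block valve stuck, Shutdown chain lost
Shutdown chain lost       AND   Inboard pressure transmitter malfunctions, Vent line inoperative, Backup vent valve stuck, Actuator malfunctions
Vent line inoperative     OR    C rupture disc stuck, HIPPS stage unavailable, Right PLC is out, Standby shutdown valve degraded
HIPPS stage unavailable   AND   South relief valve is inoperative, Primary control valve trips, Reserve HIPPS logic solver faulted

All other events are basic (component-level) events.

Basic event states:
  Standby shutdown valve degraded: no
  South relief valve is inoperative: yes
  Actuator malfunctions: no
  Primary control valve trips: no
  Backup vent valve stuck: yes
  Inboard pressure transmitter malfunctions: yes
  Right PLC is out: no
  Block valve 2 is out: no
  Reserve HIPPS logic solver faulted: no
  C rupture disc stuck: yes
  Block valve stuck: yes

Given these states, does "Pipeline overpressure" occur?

No

HIPPS stage unavailable [AND]: South relief valve is inoperative=occurs, Primary control valve trips=not, Reserve HIPPS logic solver faulted=not → not all inputs occur → does not occur.
Vent line inoperative [OR]: C rupture disc stuck=occurs, HIPPS stage unavailable=not, Right PLC is out=not, Standby shutdown valve degraded=not → at least one input occurs → occurs.
Shutdown chain lost [AND]: Inboard pressure transmitter malfunctions=occurs, Vent line inoperative=occurs, Backup vent valve stuck=occurs, Actuator malfunctions=not → not all inputs occur → does not occur.
Block path inoperative [AND]: Block valve stuck=occurs, Shutdown chain lost=not → not all inputs occur → does not occur.
Pipeline overpressure [OR]: Block path inoperative=not, Block valve 2 is out=not → no input occurs → does not occur.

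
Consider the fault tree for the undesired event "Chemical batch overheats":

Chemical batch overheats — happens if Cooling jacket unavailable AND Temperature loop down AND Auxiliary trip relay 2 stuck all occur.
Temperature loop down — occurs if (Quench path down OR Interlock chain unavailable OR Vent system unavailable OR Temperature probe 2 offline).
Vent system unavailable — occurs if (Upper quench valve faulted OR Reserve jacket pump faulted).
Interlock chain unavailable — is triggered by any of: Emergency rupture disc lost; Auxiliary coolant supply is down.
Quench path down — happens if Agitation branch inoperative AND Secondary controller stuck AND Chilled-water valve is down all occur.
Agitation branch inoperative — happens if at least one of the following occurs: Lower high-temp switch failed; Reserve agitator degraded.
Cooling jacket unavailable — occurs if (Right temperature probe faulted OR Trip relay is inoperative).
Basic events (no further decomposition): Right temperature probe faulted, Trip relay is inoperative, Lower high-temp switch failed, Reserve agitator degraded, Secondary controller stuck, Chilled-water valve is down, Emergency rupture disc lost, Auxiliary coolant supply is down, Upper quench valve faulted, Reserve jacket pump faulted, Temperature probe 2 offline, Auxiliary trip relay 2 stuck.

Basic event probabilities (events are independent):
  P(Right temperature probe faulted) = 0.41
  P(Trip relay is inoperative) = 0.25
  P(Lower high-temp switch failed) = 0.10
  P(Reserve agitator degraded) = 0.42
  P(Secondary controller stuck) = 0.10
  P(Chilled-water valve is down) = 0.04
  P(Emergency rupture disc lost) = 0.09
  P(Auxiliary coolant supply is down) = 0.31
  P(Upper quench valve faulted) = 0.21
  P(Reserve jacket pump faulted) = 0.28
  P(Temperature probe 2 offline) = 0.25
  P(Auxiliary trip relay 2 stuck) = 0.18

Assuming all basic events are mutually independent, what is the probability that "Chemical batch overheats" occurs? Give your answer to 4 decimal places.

0.0735

P(Cooling jacket unavailable) [OR] = 1 − (1−0.41) × (1−0.25) = 0.557500
P(Agitation branch inoperative) [OR] = 1 − (1−0.10) × (1−0.42) = 0.478000
P(Quench path down) [AND] = 0.478000 × 0.10 × 0.04 = 0.001912
P(Interlock chain unavailable) [OR] = 1 − (1−0.09) × (1−0.31) = 0.372100
P(Vent system unavailable) [OR] = 1 − (1−0.21) × (1−0.28) = 0.431200
P(Temperature loop down) [OR] = 1 − (1−0.001912) × (1−0.372100) × (1−0.431200) × (1−0.25) = 0.732650
P(Chemical batch overheats) [AND] = 0.557500 × 0.732650 × 0.18 = 0.073521
Rounded to 4 decimal places: P(Chemical batch overheats) ≈ 0.0735.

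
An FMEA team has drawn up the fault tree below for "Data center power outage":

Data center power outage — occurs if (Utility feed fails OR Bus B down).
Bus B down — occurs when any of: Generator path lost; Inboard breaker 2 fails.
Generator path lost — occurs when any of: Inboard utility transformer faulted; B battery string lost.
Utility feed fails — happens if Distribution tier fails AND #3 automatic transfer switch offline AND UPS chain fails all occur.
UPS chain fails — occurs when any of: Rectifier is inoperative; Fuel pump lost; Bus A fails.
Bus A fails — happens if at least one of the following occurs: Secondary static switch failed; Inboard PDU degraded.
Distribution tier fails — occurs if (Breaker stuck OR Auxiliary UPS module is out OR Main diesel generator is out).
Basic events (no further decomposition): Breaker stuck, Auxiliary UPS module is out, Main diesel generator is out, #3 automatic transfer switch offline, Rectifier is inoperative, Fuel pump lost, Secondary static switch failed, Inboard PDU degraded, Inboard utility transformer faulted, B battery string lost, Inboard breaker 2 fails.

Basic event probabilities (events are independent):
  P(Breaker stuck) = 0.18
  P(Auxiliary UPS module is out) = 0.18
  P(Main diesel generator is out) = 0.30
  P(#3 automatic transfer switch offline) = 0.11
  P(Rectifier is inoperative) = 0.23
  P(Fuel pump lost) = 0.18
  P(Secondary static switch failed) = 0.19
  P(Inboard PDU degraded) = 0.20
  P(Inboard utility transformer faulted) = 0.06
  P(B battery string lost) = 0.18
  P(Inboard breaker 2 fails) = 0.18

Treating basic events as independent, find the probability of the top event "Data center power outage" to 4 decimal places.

P(Distribution tier fails) [OR] = 1 − (1−0.18) × (1−0.18) × (1−0.30) = 0.529320
P(Bus A fails) [OR] = 1 − (1−0.19) × (1−0.20) = 0.352000
P(UPS chain fails) [OR] = 1 − (1−0.23) × (1−0.18) × (1−0.352000) = 0.590853
P(Utility feed fails) [AND] = 0.529320 × 0.11 × 0.590853 = 0.034403
P(Generator path lost) [OR] = 1 − (1−0.06) × (1−0.18) = 0.229200
P(Bus B down) [OR] = 1 − (1−0.229200) × (1−0.18) = 0.367944
P(Data center power outage) [OR] = 1 − (1−0.034403) × (1−0.367944) = 0.389689
Rounded to 4 decimal places: P(Data center power outage) ≈ 0.3897.

0.3897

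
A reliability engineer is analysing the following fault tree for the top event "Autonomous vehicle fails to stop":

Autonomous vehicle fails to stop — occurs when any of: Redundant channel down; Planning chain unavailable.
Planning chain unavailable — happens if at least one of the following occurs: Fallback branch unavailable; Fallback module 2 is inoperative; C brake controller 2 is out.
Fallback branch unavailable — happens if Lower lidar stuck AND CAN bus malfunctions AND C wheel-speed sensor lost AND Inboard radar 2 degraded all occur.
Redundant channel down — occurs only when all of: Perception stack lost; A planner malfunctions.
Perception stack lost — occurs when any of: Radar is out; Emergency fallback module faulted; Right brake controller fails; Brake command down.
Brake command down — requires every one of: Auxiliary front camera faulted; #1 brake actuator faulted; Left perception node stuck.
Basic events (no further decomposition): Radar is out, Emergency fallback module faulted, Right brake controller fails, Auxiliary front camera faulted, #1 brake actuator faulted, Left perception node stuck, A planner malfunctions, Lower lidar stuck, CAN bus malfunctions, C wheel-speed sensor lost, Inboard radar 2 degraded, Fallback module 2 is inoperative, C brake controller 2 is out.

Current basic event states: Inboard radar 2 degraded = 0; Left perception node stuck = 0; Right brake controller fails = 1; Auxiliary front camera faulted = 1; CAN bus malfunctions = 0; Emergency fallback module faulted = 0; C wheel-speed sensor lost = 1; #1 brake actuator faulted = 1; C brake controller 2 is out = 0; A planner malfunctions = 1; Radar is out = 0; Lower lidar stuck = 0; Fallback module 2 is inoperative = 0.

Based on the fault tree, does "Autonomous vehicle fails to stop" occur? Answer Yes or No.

Brake command down [AND]: Auxiliary front camera faulted=occurs, #1 brake actuator faulted=occurs, Left perception node stuck=not → not all inputs occur → does not occur.
Perception stack lost [OR]: Radar is out=not, Emergency fallback module faulted=not, Right brake controller fails=occurs, Brake command down=not → at least one input occurs → occurs.
Redundant channel down [AND]: Perception stack lost=occurs, A planner malfunctions=occurs → all inputs occur → occurs.
Fallback branch unavailable [AND]: Lower lidar stuck=not, CAN bus malfunctions=not, C wheel-speed sensor lost=occurs, Inboard radar 2 degraded=not → not all inputs occur → does not occur.
Planning chain unavailable [OR]: Fallback branch unavailable=not, Fallback module 2 is inoperative=not, C brake controller 2 is out=not → no input occurs → does not occur.
Autonomous vehicle fails to stop [OR]: Redundant channel down=occurs, Planning chain unavailable=not → at least one input occurs → occurs.

Yes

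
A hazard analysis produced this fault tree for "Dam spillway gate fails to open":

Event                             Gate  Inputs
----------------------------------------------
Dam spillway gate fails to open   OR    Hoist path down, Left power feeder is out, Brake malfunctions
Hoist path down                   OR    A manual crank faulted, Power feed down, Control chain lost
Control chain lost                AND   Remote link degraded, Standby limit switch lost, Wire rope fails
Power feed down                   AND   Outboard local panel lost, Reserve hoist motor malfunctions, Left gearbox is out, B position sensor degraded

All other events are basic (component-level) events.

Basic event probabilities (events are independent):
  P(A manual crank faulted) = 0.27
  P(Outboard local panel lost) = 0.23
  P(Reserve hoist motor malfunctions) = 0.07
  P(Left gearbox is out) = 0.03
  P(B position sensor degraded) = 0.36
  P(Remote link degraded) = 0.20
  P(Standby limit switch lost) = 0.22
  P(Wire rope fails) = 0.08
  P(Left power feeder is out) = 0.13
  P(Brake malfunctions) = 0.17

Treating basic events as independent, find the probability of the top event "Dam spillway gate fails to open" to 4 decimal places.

P(Power feed down) [AND] = 0.23 × 0.07 × 0.03 × 0.36 = 0.000174
P(Control chain lost) [AND] = 0.20 × 0.22 × 0.08 = 0.003520
P(Hoist path down) [OR] = 1 − (1−0.27) × (1−0.000174) × (1−0.003520) = 0.272696
P(Dam spillway gate fails to open) [OR] = 1 − (1−0.272696) × (1−0.13) × (1−0.17) = 0.474814
Rounded to 4 decimal places: P(Dam spillway gate fails to open) ≈ 0.4748.

0.4748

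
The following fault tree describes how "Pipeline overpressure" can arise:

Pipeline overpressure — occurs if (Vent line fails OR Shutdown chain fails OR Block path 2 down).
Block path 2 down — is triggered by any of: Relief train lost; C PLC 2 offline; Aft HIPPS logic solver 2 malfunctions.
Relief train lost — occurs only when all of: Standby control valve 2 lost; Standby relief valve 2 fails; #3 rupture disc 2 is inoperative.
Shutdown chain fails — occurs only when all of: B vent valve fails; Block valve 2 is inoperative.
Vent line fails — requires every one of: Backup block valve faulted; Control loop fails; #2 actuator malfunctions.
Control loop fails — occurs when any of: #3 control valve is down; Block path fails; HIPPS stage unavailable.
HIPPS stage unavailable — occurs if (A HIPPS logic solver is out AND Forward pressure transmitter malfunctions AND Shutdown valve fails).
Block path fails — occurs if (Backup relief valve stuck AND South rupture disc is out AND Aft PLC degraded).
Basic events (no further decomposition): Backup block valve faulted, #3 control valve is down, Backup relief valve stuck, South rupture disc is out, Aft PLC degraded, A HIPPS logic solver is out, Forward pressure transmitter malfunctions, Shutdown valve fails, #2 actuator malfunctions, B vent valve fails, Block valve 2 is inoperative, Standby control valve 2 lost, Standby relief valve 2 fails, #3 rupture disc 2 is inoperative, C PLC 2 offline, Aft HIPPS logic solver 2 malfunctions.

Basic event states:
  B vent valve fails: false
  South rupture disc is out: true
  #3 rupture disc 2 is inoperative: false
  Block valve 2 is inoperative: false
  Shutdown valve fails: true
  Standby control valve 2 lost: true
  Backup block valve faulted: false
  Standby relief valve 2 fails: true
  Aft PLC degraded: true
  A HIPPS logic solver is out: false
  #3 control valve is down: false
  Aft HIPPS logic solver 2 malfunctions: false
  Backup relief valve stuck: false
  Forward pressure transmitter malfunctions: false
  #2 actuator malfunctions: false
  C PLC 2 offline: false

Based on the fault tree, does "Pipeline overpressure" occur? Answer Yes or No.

No

Block path fails [AND]: Backup relief valve stuck=not, South rupture disc is out=occurs, Aft PLC degraded=occurs → not all inputs occur → does not occur.
HIPPS stage unavailable [AND]: A HIPPS logic solver is out=not, Forward pressure transmitter malfunctions=not, Shutdown valve fails=occurs → not all inputs occur → does not occur.
Control loop fails [OR]: #3 control valve is down=not, Block path fails=not, HIPPS stage unavailable=not → no input occurs → does not occur.
Vent line fails [AND]: Backup block valve faulted=not, Control loop fails=not, #2 actuator malfunctions=not → not all inputs occur → does not occur.
Shutdown chain fails [AND]: B vent valve fails=not, Block valve 2 is inoperative=not → not all inputs occur → does not occur.
Relief train lost [AND]: Standby control valve 2 lost=occurs, Standby relief valve 2 fails=occurs, #3 rupture disc 2 is inoperative=not → not all inputs occur → does not occur.
Block path 2 down [OR]: Relief train lost=not, C PLC 2 offline=not, Aft HIPPS logic solver 2 malfunctions=not → no input occurs → does not occur.
Pipeline overpressure [OR]: Vent line fails=not, Shutdown chain fails=not, Block path 2 down=not → no input occurs → does not occur.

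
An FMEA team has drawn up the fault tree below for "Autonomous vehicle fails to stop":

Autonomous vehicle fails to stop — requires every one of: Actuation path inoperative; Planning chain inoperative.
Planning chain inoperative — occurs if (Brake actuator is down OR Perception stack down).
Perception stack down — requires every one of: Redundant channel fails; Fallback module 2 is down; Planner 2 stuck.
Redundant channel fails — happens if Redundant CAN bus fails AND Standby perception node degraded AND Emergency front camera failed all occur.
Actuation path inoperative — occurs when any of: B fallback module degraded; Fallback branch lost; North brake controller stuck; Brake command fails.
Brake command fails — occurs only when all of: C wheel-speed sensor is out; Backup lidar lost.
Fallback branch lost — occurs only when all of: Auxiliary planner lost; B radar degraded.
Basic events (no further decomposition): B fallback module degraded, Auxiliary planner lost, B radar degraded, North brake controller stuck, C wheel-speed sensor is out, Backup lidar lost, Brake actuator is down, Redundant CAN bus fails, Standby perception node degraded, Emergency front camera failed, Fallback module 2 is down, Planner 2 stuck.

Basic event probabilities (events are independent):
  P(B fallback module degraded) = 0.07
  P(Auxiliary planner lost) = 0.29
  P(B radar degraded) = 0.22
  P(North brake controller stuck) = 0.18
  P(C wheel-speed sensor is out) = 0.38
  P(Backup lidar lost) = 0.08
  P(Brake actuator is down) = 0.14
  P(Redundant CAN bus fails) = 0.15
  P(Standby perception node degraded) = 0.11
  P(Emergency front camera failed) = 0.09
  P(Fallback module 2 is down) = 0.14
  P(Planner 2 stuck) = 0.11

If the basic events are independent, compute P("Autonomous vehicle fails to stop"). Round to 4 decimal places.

P(Fallback branch lost) [AND] = 0.29 × 0.22 = 0.063800
P(Brake command fails) [AND] = 0.38 × 0.08 = 0.030400
P(Actuation path inoperative) [OR] = 1 − (1−0.07) × (1−0.063800) × (1−0.18) × (1−0.030400) = 0.307758
P(Redundant channel fails) [AND] = 0.15 × 0.11 × 0.09 = 0.001485
P(Perception stack down) [AND] = 0.001485 × 0.14 × 0.11 = 0.000023
P(Planning chain inoperative) [OR] = 1 − (1−0.14) × (1−0.000023) = 0.140020
P(Autonomous vehicle fails to stop) [AND] = 0.307758 × 0.140020 = 0.043092
Rounded to 4 decimal places: P(Autonomous vehicle fails to stop) ≈ 0.0431.

0.0431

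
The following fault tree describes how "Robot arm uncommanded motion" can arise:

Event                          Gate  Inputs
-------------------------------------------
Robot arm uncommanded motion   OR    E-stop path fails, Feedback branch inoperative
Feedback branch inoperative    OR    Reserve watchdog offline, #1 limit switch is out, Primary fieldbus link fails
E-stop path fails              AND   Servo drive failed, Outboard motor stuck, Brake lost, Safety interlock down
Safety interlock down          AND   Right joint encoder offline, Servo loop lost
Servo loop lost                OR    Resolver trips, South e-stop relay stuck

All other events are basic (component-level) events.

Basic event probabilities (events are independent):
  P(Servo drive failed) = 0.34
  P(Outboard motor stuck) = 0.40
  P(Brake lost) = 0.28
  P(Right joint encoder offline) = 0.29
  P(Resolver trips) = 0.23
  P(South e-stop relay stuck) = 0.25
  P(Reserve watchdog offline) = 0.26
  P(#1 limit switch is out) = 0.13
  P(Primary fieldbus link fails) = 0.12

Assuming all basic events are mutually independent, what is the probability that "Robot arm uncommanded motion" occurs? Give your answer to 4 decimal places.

0.4361

P(Servo loop lost) [OR] = 1 − (1−0.23) × (1−0.25) = 0.422500
P(Safety interlock down) [AND] = 0.29 × 0.422500 = 0.122525
P(E-stop path fails) [AND] = 0.34 × 0.40 × 0.28 × 0.122525 = 0.004666
P(Feedback branch inoperative) [OR] = 1 − (1−0.26) × (1−0.13) × (1−0.12) = 0.433456
P(Robot arm uncommanded motion) [OR] = 1 − (1−0.004666) × (1−0.433456) = 0.436099
Rounded to 4 decimal places: P(Robot arm uncommanded motion) ≈ 0.4361.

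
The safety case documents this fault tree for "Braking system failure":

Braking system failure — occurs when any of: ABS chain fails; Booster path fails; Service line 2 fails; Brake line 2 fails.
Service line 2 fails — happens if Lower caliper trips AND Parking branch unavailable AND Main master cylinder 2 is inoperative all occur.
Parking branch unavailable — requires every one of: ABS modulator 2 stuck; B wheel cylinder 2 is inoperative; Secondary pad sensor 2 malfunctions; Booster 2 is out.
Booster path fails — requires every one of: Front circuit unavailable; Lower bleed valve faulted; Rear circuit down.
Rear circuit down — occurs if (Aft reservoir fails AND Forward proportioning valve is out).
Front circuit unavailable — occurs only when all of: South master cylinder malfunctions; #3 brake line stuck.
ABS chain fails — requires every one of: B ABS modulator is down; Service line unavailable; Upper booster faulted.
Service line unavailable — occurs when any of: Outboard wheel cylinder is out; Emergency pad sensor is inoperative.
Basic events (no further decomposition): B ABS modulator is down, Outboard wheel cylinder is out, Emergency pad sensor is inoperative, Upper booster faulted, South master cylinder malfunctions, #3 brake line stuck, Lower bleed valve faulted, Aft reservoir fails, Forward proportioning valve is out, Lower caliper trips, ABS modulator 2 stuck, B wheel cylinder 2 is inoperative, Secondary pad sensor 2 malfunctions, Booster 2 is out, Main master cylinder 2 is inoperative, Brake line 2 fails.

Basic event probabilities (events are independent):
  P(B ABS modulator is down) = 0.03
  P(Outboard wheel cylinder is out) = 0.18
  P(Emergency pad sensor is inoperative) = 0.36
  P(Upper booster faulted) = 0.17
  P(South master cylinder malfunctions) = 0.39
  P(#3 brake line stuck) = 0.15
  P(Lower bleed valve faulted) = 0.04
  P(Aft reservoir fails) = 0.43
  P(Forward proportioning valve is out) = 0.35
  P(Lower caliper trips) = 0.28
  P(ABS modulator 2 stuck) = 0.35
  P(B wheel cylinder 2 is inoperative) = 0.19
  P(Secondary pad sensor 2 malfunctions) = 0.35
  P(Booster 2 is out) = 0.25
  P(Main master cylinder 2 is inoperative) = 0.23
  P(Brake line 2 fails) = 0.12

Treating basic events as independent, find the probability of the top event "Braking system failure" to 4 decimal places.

0.1228

P(Service line unavailable) [OR] = 1 − (1−0.18) × (1−0.36) = 0.475200
P(ABS chain fails) [AND] = 0.03 × 0.475200 × 0.17 = 0.002424
P(Front circuit unavailable) [AND] = 0.39 × 0.15 = 0.058500
P(Rear circuit down) [AND] = 0.43 × 0.35 = 0.150500
P(Booster path fails) [AND] = 0.058500 × 0.04 × 0.150500 = 0.000352
P(Parking branch unavailable) [AND] = 0.35 × 0.19 × 0.35 × 0.25 = 0.005819
P(Service line 2 fails) [AND] = 0.28 × 0.005819 × 0.23 = 0.000375
P(Braking system failure) [OR] = 1 − (1−0.002424) × (1−0.000352) × (1−0.000375) × (1−0.12) = 0.122771
Rounded to 4 decimal places: P(Braking system failure) ≈ 0.1228.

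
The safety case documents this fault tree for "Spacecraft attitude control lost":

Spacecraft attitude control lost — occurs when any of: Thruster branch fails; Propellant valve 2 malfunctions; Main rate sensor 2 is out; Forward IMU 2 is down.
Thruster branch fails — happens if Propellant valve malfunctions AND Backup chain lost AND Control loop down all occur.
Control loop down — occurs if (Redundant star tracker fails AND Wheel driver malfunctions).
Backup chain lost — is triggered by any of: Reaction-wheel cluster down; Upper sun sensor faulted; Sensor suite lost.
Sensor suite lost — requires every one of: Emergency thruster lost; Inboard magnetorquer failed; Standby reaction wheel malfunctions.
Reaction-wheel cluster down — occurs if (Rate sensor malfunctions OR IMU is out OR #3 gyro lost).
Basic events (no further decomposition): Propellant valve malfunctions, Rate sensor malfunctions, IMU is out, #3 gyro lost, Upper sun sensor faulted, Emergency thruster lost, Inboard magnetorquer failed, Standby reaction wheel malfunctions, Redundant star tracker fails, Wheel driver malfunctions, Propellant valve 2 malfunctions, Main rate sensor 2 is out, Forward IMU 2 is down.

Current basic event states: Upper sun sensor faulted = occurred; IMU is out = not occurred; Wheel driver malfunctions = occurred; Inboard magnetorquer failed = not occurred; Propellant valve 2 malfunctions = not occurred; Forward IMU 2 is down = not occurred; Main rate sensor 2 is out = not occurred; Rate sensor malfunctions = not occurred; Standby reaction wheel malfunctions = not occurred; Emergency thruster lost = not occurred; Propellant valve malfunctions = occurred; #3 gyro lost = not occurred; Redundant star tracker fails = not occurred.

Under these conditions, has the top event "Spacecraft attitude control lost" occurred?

No

Reaction-wheel cluster down [OR]: Rate sensor malfunctions=not, IMU is out=not, #3 gyro lost=not → no input occurs → does not occur.
Sensor suite lost [AND]: Emergency thruster lost=not, Inboard magnetorquer failed=not, Standby reaction wheel malfunctions=not → not all inputs occur → does not occur.
Backup chain lost [OR]: Reaction-wheel cluster down=not, Upper sun sensor faulted=occurs, Sensor suite lost=not → at least one input occurs → occurs.
Control loop down [AND]: Redundant star tracker fails=not, Wheel driver malfunctions=occurs → not all inputs occur → does not occur.
Thruster branch fails [AND]: Propellant valve malfunctions=occurs, Backup chain lost=occurs, Control loop down=not → not all inputs occur → does not occur.
Spacecraft attitude control lost [OR]: Thruster branch fails=not, Propellant valve 2 malfunctions=not, Main rate sensor 2 is out=not, Forward IMU 2 is down=not → no input occurs → does not occur.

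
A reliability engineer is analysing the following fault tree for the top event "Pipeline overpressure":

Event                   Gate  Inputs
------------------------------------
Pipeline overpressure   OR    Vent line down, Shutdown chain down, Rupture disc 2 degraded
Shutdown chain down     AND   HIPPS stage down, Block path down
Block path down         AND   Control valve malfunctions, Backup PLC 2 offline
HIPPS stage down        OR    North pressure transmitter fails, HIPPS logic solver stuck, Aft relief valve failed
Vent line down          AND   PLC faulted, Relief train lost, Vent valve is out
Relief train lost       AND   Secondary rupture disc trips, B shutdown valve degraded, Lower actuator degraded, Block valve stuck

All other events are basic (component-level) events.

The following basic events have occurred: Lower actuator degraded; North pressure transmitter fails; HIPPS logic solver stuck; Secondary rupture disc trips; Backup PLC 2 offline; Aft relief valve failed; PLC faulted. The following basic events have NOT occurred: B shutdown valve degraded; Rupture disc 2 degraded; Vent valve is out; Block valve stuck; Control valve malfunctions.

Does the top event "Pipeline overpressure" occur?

No

Relief train lost [AND]: Secondary rupture disc trips=occurs, B shutdown valve degraded=not, Lower actuator degraded=occurs, Block valve stuck=not → not all inputs occur → does not occur.
Vent line down [AND]: PLC faulted=occurs, Relief train lost=not, Vent valve is out=not → not all inputs occur → does not occur.
HIPPS stage down [OR]: North pressure transmitter fails=occurs, HIPPS logic solver stuck=occurs, Aft relief valve failed=occurs → at least one input occurs → occurs.
Block path down [AND]: Control valve malfunctions=not, Backup PLC 2 offline=occurs → not all inputs occur → does not occur.
Shutdown chain down [AND]: HIPPS stage down=occurs, Block path down=not → not all inputs occur → does not occur.
Pipeline overpressure [OR]: Vent line down=not, Shutdown chain down=not, Rupture disc 2 degraded=not → no input occurs → does not occur.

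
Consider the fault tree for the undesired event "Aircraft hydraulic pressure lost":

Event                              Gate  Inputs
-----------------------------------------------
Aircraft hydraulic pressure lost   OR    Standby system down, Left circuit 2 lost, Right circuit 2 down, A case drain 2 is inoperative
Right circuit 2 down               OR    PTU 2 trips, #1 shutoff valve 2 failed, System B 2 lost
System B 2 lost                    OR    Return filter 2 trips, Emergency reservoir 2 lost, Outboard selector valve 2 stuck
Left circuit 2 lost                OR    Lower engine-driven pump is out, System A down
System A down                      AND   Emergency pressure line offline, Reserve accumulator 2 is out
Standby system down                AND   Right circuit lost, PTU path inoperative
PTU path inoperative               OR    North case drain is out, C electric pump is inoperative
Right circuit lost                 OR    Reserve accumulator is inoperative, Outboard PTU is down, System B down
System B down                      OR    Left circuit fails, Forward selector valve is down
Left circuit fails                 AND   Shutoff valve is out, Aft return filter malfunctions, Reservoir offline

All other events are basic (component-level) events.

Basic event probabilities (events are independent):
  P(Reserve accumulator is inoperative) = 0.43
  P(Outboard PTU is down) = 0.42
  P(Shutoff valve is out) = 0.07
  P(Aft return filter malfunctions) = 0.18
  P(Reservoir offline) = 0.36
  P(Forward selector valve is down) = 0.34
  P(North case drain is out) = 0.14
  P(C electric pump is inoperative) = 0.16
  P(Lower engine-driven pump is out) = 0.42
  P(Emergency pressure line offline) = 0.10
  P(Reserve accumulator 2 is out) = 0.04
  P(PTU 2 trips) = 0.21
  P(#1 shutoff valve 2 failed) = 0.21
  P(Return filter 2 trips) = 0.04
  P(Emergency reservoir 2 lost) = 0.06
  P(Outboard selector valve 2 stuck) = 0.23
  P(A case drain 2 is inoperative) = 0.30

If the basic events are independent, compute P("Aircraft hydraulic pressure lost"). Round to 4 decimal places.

P(Left circuit fails) [AND] = 0.07 × 0.18 × 0.36 = 0.004536
P(System B down) [OR] = 1 − (1−0.004536) × (1−0.34) = 0.342994
P(Right circuit lost) [OR] = 1 − (1−0.43) × (1−0.42) × (1−0.342994) = 0.782794
P(PTU path inoperative) [OR] = 1 − (1−0.14) × (1−0.16) = 0.277600
P(Standby system down) [AND] = 0.782794 × 0.277600 = 0.217304
P(System A down) [AND] = 0.10 × 0.04 = 0.004000
P(Left circuit 2 lost) [OR] = 1 − (1−0.42) × (1−0.004000) = 0.422320
P(System B 2 lost) [OR] = 1 − (1−0.04) × (1−0.06) × (1−0.23) = 0.305152
P(Right circuit 2 down) [OR] = 1 − (1−0.21) × (1−0.21) × (1−0.305152) = 0.566345
P(Aircraft hydraulic pressure lost) [OR] = 1 − (1−0.217304) × (1−0.422320) × (1−0.566345) × (1−0.30) = 0.862747
Rounded to 4 decimal places: P(Aircraft hydraulic pressure lost) ≈ 0.8627.

0.8627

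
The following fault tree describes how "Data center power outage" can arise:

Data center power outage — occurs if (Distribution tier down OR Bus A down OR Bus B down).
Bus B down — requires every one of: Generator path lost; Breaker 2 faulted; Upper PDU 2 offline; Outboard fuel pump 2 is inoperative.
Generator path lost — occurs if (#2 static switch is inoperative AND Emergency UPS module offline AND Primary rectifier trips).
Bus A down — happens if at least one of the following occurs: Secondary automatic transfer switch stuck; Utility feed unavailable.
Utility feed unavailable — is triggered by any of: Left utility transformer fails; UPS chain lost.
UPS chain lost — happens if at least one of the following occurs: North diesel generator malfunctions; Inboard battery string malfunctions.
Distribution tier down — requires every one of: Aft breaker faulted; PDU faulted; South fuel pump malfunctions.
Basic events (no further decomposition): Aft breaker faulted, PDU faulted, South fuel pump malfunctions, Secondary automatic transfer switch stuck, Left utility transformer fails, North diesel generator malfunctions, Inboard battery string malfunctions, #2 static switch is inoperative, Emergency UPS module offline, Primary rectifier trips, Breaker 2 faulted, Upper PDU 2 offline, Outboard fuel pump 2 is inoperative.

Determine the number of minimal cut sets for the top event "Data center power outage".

6

Distribution tier down [AND]: one cut set from each child combined → 1 × 1 × 1 = 1 cut set(s).
UPS chain lost [OR]: union of children's cut sets → 2 cut set(s).
Utility feed unavailable [OR]: union of children's cut sets → 3 cut set(s).
Bus A down [OR]: union of children's cut sets → 4 cut set(s).
Generator path lost [AND]: one cut set from each child combined → 1 × 1 × 1 = 1 cut set(s).
Bus B down [AND]: one cut set from each child combined → 1 × 1 × 1 × 1 = 1 cut set(s).
Data center power outage [OR]: union of children's cut sets → 6 cut set(s).
Minimal cut sets: {Aft breaker faulted, PDU faulted, South fuel pump malfunctions}; {Secondary automatic transfer switch stuck}; {Left utility transformer fails}; {North diesel generator malfunctions}; {Inboard battery string malfunctions}; {#2 static switch is inoperative, Breaker 2 faulted, Emergency UPS module offline, Outboard fuel pump 2 is inoperative, Primary rectifier trips, Upper PDU 2 offline}.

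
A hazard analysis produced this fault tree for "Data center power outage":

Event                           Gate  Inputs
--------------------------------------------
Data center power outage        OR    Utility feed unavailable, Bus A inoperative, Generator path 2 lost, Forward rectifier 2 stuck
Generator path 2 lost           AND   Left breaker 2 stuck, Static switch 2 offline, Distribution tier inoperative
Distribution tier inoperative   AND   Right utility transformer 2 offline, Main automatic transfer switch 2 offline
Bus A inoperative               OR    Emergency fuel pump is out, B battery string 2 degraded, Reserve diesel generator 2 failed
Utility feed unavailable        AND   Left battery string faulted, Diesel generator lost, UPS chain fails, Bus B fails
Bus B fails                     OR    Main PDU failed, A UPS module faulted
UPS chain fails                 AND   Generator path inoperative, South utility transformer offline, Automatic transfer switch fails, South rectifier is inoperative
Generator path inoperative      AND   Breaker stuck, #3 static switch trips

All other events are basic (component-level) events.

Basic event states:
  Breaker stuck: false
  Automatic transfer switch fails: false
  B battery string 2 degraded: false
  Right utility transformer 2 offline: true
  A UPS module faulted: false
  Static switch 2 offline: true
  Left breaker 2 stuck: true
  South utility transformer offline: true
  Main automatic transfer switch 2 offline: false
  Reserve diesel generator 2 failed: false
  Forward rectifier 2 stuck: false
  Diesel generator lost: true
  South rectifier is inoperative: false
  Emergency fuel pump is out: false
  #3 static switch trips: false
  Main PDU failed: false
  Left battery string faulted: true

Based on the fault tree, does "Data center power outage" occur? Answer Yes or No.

No

Generator path inoperative [AND]: Breaker stuck=not, #3 static switch trips=not → not all inputs occur → does not occur.
UPS chain fails [AND]: Generator path inoperative=not, South utility transformer offline=occurs, Automatic transfer switch fails=not, South rectifier is inoperative=not → not all inputs occur → does not occur.
Bus B fails [OR]: Main PDU failed=not, A UPS module faulted=not → no input occurs → does not occur.
Utility feed unavailable [AND]: Left battery string faulted=occurs, Diesel generator lost=occurs, UPS chain fails=not, Bus B fails=not → not all inputs occur → does not occur.
Bus A inoperative [OR]: Emergency fuel pump is out=not, B battery string 2 degraded=not, Reserve diesel generator 2 failed=not → no input occurs → does not occur.
Distribution tier inoperative [AND]: Right utility transformer 2 offline=occurs, Main automatic transfer switch 2 offline=not → not all inputs occur → does not occur.
Generator path 2 lost [AND]: Left breaker 2 stuck=occurs, Static switch 2 offline=occurs, Distribution tier inoperative=not → not all inputs occur → does not occur.
Data center power outage [OR]: Utility feed unavailable=not, Bus A inoperative=not, Generator path 2 lost=not, Forward rectifier 2 stuck=not → no input occurs → does not occur.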